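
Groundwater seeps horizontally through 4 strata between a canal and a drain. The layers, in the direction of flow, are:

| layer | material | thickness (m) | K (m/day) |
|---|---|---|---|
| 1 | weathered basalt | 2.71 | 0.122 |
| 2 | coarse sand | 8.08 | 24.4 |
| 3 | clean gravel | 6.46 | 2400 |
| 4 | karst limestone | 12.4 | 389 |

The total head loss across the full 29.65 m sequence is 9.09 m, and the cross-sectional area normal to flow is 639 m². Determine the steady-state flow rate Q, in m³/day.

257

Flow is perpendicular to layering, so the layers act in series and the equivalent K is the thickness-weighted harmonic mean.
Total thickness L = 2.71 + 8.08 + 6.46 + 12.4 = 29.65 m.
Σ(b_i/K_i) = 2.71/0.122 + 8.08/24.4 + 6.46/2400 + 12.4/389 = 22.58 d.
K_eq = L / Σ(b_i/K_i) = 29.65 / 22.58 = 1.313 m/day.
Q = K_eq · A · (Δh/L) = 1.313 × 639 × (9.09/29.65) = 257.3 m³/day.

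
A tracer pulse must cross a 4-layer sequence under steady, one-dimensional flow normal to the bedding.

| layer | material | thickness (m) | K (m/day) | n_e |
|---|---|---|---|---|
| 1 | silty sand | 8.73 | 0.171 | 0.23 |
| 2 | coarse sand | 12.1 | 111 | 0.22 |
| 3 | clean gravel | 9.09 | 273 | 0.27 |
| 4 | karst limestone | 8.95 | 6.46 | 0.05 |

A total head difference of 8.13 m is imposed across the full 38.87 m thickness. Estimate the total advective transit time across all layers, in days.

49.0

With flow normal to the layers, continuity requires the same specific discharge q through every layer.
Σ(b_i/K_i) = 8.73/0.171 + 12.1/111 + 9.09/273 + 8.95/6.46 = 52.58 d.
q = Δh / Σ(b_i/K_i) = 8.13 / 52.58 = 0.1546 m/day.
In each layer the seepage velocity is v_i = q/n_i, so the layer transit time is t_i = b_i·n_i / q:
  layer 1 (silty sand): t_1 = 8.73 × 0.23 / 0.1546 = 12.99 d
  layer 2 (coarse sand): t_2 = 12.1 × 0.22 / 0.1546 = 17.22 d
  layer 3 (clean gravel): t_3 = 9.09 × 0.27 / 0.1546 = 15.87 d
  layer 4 (karst limestone): t_4 = 8.95 × 0.05 / 0.1546 = 2.894 d
Total t = Σ t_i = 48.97 days.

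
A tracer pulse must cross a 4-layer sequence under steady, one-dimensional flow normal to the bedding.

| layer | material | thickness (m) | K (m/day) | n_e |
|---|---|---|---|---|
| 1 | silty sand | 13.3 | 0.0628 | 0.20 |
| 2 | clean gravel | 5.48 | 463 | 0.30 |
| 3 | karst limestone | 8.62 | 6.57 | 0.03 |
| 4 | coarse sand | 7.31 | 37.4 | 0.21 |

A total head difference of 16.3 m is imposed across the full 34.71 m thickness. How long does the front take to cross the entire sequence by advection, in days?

With flow normal to the layers, continuity requires the same specific discharge q through every layer.
Σ(b_i/K_i) = 13.3/0.0628 + 5.48/463 + 8.62/6.57 + 7.31/37.4 = 213.3 d.
q = Δh / Σ(b_i/K_i) = 16.3 / 213.3 = 0.07642 m/day.
In each layer the seepage velocity is v_i = q/n_i, so the layer transit time is t_i = b_i·n_i / q:
  layer 1 (silty sand): t_1 = 13.3 × 0.20 / 0.07642 = 34.81 d
  layer 2 (clean gravel): t_2 = 5.48 × 0.30 / 0.07642 = 21.51 d
  layer 3 (karst limestone): t_3 = 8.62 × 0.03 / 0.07642 = 3.384 d
  layer 4 (coarse sand): t_4 = 7.31 × 0.21 / 0.07642 = 20.09 d
Total t = Σ t_i = 79.79 days.

79.8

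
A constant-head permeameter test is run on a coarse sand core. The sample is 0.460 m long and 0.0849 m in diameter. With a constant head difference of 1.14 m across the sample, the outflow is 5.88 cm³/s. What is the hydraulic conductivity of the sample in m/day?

Cross-sectional area A = π·(d/2)² = π × (0.0849/2)² = 0.005661 m².
Convert discharge: 5.88 cm³/s = 5.880e-06 m³/s.
Darcy's law rearranged: K = Q·L / (A·Δh) = 5.880e-06 × 0.460 / (0.005661 × 1.14) = 0.0004191 m/s = 36.21 m/day.

36.2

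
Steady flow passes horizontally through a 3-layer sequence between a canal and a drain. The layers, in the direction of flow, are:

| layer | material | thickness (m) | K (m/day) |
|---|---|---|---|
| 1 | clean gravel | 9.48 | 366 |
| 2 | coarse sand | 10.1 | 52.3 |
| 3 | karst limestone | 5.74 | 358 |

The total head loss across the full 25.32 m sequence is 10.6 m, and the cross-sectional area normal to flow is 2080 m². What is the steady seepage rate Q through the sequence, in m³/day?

93800

Flow is perpendicular to layering, so the layers act in series and the equivalent K is the thickness-weighted harmonic mean.
Total thickness L = 9.48 + 10.1 + 5.74 = 25.32 m.
Σ(b_i/K_i) = 9.48/366 + 10.1/52.3 + 5.74/358 = 0.2351 d.
K_eq = L / Σ(b_i/K_i) = 25.32 / 0.2351 = 107.7 m/day.
Q = K_eq · A · (Δh/L) = 107.7 × 2080 × (10.6/25.32) = 93801 m³/day.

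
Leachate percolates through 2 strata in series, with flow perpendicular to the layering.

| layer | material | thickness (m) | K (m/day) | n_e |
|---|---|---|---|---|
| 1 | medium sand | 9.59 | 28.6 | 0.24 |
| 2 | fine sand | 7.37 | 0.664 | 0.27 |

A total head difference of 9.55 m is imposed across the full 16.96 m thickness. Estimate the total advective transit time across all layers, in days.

5.14

With flow normal to the layers, continuity requires the same specific discharge q through every layer.
Σ(b_i/K_i) = 9.59/28.6 + 7.37/0.664 = 11.43 d.
q = Δh / Σ(b_i/K_i) = 9.55 / 11.43 = 0.8352 m/day.
In each layer the seepage velocity is v_i = q/n_i, so the layer transit time is t_i = b_i·n_i / q:
  layer 1 (medium sand): t_1 = 9.59 × 0.24 / 0.8352 = 2.756 d
  layer 2 (fine sand): t_2 = 7.37 × 0.27 / 0.8352 = 2.383 d
Total t = Σ t_i = 5.138 days.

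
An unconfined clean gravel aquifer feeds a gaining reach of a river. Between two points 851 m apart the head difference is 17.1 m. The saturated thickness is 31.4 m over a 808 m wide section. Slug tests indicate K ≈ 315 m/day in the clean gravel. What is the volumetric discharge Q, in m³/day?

Cross-sectional area A = 808 × 31.4 = 25371 m².
Hydraulic gradient i = Δh / L = 17.1 / 851 = 0.02009.
Darcy's law: Q = K · A · i = 315.0 × 25371 × 0.02009 = 1.606e+05 m³/day.

161000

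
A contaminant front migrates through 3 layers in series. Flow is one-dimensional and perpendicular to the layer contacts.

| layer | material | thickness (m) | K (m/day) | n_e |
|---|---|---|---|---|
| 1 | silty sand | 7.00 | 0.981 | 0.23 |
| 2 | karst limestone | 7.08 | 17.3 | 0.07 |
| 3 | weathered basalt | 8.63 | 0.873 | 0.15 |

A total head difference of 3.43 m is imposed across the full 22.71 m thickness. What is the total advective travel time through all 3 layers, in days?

With flow normal to the layers, continuity requires the same specific discharge q through every layer.
Σ(b_i/K_i) = 7.00/0.981 + 7.08/17.3 + 8.63/0.873 = 17.43 d.
q = Δh / Σ(b_i/K_i) = 3.43 / 17.43 = 0.1968 m/day.
In each layer the seepage velocity is v_i = q/n_i, so the layer transit time is t_i = b_i·n_i / q:
  layer 1 (silty sand): t_1 = 7.00 × 0.23 / 0.1968 = 8.182 d
  layer 2 (karst limestone): t_2 = 7.08 × 0.07 / 0.1968 = 2.518 d
  layer 3 (weathered basalt): t_3 = 8.63 × 0.15 / 0.1968 = 6.578 d
Total t = Σ t_i = 17.28 days.

17.3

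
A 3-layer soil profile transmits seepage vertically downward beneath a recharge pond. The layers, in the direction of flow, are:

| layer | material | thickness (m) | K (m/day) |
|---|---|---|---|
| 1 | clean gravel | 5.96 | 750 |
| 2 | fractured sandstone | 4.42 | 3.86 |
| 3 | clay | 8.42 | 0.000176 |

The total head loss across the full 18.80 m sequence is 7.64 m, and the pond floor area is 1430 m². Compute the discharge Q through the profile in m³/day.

Flow is perpendicular to layering, so the layers act in series and the equivalent K is the thickness-weighted harmonic mean.
Total thickness L = 5.96 + 4.42 + 8.42 = 18.80 m.
Σ(b_i/K_i) = 5.96/750 + 4.42/3.86 + 8.42/0.000176 = 47842 d.
K_eq = L / Σ(b_i/K_i) = 18.80 / 47842 = 0.0003930 m/day.
Q = K_eq · A · (Δh/L) = 0.0003930 × 1430 × (7.64/18.80) = 0.2284 m³/day.

0.228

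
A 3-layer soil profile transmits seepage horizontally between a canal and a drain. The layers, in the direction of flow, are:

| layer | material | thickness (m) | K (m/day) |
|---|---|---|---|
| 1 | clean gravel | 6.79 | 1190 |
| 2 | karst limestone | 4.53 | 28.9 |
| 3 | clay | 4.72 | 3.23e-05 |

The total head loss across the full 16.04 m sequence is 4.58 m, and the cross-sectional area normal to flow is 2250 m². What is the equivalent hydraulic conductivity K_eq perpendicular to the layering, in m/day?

Flow is perpendicular to layering, so the layers act in series and the equivalent K is the thickness-weighted harmonic mean.
Total thickness L = 6.79 + 4.53 + 4.72 = 16.04 m.
Σ(b_i/K_i) = 6.79/1190 + 4.53/28.9 + 4.72/3.23e-05 = 1.461e+05 d.
K_eq = L / Σ(b_i/K_i) = 16.04 / 1.461e+05 = 0.0001098 m/day.

0.000110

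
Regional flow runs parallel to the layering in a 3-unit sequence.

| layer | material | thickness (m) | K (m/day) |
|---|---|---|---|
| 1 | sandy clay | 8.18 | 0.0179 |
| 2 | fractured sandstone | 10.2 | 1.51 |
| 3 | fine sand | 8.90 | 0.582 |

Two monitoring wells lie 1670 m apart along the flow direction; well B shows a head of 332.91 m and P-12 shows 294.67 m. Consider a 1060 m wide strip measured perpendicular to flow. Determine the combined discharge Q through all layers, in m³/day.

Flow is parallel to layering, so each bed carries its own Darcy discharge and the transmissivities add.
Σ(K_i·b_i) = 0.0179×8.18 + 1.51×10.2 + 0.582×8.90 = 20.73 m²/day.
Hydraulic gradient i = (332.91 − 294.67) / 1670 = 38.24 / 1670 = 0.02290.
Q = Σ(K_i·b_i) · W · i = 20.73 × 1060 × 0.02290 = 503.1 m³/day.

503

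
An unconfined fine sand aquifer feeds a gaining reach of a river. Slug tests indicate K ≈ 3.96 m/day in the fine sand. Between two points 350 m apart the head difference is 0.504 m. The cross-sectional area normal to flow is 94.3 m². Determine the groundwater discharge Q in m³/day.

0.538

Hydraulic gradient i = Δh / L = 0.504 / 350 = 0.001440.
Darcy's law: Q = K · A · i = 3.960 × 94.30 × 0.001440 = 0.5377 m³/day.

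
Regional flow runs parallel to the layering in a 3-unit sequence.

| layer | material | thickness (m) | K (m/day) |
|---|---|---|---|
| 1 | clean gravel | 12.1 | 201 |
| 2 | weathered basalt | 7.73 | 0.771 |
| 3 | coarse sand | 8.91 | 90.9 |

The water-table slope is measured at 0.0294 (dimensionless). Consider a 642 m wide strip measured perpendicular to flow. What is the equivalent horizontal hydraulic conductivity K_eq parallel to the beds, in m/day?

Flow is parallel to layering, so each bed carries its own Darcy discharge and the transmissivities add.
Σ(K_i·b_i) = 201×12.1 + 0.771×7.73 + 90.9×8.91 = 3248 m²/day.
Total thickness b = 28.74 m, so K_eq = Σ(K_i·b_i)/b = 113.0 m/day.

113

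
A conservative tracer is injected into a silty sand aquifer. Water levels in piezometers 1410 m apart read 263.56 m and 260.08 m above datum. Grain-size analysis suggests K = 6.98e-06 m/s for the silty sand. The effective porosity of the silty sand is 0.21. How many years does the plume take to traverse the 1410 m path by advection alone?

545

Convert K: 6.98e-06 m/s × 86400 = 0.6031 m/day.
Hydraulic gradient i = (263.56 − 260.08) / 1410 = 3.48 / 1410 = 0.002468.
Darcy flux q = K · i = 0.6031 × 0.002468 = 0.001488 m/day.
Seepage velocity v = q / n_e = 0.001488 / 0.21 = 0.007088 m/day.
Travel time t = L / v = 1410 / 0.007088 = 1.989e+05 days = 544.7 years.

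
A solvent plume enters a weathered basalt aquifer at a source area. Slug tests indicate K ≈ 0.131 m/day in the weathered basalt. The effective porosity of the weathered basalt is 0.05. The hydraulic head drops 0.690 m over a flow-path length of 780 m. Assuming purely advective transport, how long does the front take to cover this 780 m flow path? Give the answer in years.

Hydraulic gradient i = Δh / L = 0.690 / 780 = 0.0008846.
Darcy flux q = K · i = 0.1310 × 0.0008846 = 0.0001159 m/day.
Seepage velocity v = q / n_e = 0.0001159 / 0.05 = 0.002318 m/day.
Travel time t = L / v = 780 / 0.002318 = 3.365e+05 days = 921.4 years.

921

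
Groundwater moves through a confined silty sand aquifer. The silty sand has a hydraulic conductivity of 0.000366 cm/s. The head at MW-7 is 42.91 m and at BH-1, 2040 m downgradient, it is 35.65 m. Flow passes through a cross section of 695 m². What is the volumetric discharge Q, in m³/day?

0.782

Convert K: 0.000366 cm/s × 864 = 0.3162 m/day.
Hydraulic gradient i = (42.91 − 35.65) / 2040 = 7.26 / 2040 = 0.003559.
Darcy's law: Q = K · A · i = 0.3162 × 695.0 × 0.003559 = 0.7821 m³/day.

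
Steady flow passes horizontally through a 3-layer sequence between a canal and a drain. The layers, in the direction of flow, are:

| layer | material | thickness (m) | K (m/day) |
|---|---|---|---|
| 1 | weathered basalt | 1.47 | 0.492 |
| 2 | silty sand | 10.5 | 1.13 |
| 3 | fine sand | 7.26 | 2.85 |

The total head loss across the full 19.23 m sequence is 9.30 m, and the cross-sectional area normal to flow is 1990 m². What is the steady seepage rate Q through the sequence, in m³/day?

1250

Flow is perpendicular to layering, so the layers act in series and the equivalent K is the thickness-weighted harmonic mean.
Total thickness L = 1.47 + 10.5 + 7.26 = 19.23 m.
Σ(b_i/K_i) = 1.47/0.492 + 10.5/1.13 + 7.26/2.85 = 14.83 d.
K_eq = L / Σ(b_i/K_i) = 19.23 / 14.83 = 1.297 m/day.
Q = K_eq · A · (Δh/L) = 1.297 × 1990 × (9.30/19.23) = 1248 m³/day.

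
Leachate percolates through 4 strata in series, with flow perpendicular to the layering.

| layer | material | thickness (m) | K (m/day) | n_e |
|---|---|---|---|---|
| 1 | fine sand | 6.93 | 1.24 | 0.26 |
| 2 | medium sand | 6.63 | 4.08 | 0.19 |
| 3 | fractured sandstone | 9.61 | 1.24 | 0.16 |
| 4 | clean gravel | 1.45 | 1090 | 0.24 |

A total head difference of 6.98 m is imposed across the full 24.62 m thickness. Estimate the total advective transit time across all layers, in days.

10.6

With flow normal to the layers, continuity requires the same specific discharge q through every layer.
Σ(b_i/K_i) = 6.93/1.24 + 6.63/4.08 + 9.61/1.24 + 1.45/1090 = 14.97 d.
q = Δh / Σ(b_i/K_i) = 6.98 / 14.97 = 0.4664 m/day.
In each layer the seepage velocity is v_i = q/n_i, so the layer transit time is t_i = b_i·n_i / q:
  layer 1 (fine sand): t_1 = 6.93 × 0.26 / 0.4664 = 3.863 d
  layer 2 (medium sand): t_2 = 6.63 × 0.19 / 0.4664 = 2.701 d
  layer 3 (fractured sandstone): t_3 = 9.61 × 0.16 / 0.4664 = 3.297 d
  layer 4 (clean gravel): t_4 = 1.45 × 0.24 / 0.4664 = 0.7461 d
Total t = Σ t_i = 10.61 days.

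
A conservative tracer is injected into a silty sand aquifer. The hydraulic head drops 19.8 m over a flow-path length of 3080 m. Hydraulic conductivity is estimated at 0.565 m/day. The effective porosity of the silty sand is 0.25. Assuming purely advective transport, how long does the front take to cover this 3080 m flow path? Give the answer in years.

580

Hydraulic gradient i = Δh / L = 19.8 / 3080 = 0.006429.
Darcy flux q = K · i = 0.5650 × 0.006429 = 0.003632 m/day.
Seepage velocity v = q / n_e = 0.003632 / 0.25 = 0.01453 m/day.
Travel time t = L / v = 3080 / 0.01453 = 2.120e+05 days = 580.4 years.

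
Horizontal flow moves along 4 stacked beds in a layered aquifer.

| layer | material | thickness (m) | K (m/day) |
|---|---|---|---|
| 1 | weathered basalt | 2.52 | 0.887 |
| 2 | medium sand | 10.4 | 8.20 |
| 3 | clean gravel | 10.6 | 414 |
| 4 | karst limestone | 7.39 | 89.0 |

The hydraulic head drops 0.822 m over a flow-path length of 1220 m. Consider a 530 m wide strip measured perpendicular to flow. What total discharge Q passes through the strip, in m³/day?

1830

Flow is parallel to layering, so each bed carries its own Darcy discharge and the transmissivities add.
Σ(K_i·b_i) = 0.887×2.52 + 8.20×10.4 + 414×10.6 + 89.0×7.39 = 5134 m²/day.
Hydraulic gradient i = Δh / L = 0.822 / 1220 = 0.0006738.
Q = Σ(K_i·b_i) · W · i = 5134 × 530 × 0.0006738 = 1833 m³/day.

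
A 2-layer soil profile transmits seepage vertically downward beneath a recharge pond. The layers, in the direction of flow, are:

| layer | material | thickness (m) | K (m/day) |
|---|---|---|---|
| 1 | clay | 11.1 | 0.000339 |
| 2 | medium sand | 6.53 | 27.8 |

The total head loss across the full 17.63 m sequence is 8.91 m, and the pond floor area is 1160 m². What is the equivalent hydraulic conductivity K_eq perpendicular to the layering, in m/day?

0.000538

Flow is perpendicular to layering, so the layers act in series and the equivalent K is the thickness-weighted harmonic mean.
Total thickness L = 11.1 + 6.53 = 17.63 m.
Σ(b_i/K_i) = 11.1/0.000339 + 6.53/27.8 = 32744 d.
K_eq = L / Σ(b_i/K_i) = 17.63 / 32744 = 0.0005384 m/day.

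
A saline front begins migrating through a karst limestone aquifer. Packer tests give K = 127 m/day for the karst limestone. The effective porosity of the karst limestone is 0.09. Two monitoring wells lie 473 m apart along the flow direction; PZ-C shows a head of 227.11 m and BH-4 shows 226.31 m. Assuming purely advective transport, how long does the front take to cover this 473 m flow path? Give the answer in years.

Hydraulic gradient i = (227.11 − 226.31) / 473 = 0.8 / 473 = 0.001691.
Darcy flux q = K · i = 127.0 × 0.001691 = 0.2148 m/day.
Seepage velocity v = q / n_e = 0.2148 / 0.09 = 2.387 m/day.
Travel time t = L / v = 473 / 2.387 = 198.2 days = 0.5426 years.

0.543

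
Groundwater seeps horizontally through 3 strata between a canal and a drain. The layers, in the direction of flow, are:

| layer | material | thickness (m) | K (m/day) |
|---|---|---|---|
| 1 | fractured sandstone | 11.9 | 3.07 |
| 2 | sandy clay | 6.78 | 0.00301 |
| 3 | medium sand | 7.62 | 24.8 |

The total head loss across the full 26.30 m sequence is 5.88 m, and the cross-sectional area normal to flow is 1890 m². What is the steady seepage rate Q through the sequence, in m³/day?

Flow is perpendicular to layering, so the layers act in series and the equivalent K is the thickness-weighted harmonic mean.
Total thickness L = 11.9 + 6.78 + 7.62 = 26.30 m.
Σ(b_i/K_i) = 11.9/3.07 + 6.78/0.00301 + 7.62/24.8 = 2257 d.
K_eq = L / Σ(b_i/K_i) = 26.30 / 2257 = 0.01165 m/day.
Q = K_eq · A · (Δh/L) = 0.01165 × 1890 × (5.88/26.30) = 4.925 m³/day.

4.92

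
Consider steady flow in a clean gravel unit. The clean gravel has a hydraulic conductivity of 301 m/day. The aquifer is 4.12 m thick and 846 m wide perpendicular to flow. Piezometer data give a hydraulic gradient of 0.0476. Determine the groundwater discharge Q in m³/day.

Cross-sectional area A = 846 × 4.12 = 3486 m².
Hydraulic gradient i = 0.0476.
Darcy's law: Q = K · A · i = 301.0 × 3486 × 0.04760 = 49939 m³/day.

49900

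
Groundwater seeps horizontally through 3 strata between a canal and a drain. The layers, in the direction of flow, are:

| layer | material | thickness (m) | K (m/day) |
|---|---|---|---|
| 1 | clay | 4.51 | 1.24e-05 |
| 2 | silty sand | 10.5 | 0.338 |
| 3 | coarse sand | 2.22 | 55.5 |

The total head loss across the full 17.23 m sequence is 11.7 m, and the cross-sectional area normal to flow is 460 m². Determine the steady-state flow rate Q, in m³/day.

0.0148

Flow is perpendicular to layering, so the layers act in series and the equivalent K is the thickness-weighted harmonic mean.
Total thickness L = 4.51 + 10.5 + 2.22 = 17.23 m.
Σ(b_i/K_i) = 4.51/1.24e-05 + 10.5/0.338 + 2.22/55.5 = 3.637e+05 d.
K_eq = L / Σ(b_i/K_i) = 17.23 / 3.637e+05 = 4.737e-05 m/day.
Q = K_eq · A · (Δh/L) = 4.737e-05 × 460 × (11.7/17.23) = 0.01480 m³/day.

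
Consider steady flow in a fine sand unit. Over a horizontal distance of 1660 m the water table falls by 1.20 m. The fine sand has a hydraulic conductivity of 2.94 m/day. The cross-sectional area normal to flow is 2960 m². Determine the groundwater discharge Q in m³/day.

Hydraulic gradient i = Δh / L = 1.20 / 1660 = 0.0007229.
Darcy's law: Q = K · A · i = 2.940 × 2960 × 0.0007229 = 6.291 m³/day.

6.29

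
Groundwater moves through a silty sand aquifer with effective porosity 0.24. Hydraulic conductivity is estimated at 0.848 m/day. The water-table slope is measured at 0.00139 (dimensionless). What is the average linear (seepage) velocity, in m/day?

Hydraulic gradient i = 0.00139.
Darcy flux q = K · i = 0.8480 × 0.001390 = 0.001179 m/day.
Seepage velocity v = q / n_e = 0.001179 / 0.24 = 0.004911 m/day.

0.00491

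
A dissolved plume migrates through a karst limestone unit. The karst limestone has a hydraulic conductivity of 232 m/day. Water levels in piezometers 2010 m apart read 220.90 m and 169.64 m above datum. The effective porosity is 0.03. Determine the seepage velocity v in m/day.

Hydraulic gradient i = (220.90 − 169.64) / 2010 = 51.26 / 2010 = 0.02550.
Darcy flux q = K · i = 232.0 × 0.02550 = 5.917 m/day.
Seepage velocity v = q / n_e = 5.917 / 0.03 = 197.2 m/day.

197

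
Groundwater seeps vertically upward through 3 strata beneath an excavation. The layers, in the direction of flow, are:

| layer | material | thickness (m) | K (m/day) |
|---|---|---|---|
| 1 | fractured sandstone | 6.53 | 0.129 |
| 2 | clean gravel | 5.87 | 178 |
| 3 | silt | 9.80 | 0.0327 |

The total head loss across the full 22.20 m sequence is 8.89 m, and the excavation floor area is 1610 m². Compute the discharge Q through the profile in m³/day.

Flow is perpendicular to layering, so the layers act in series and the equivalent K is the thickness-weighted harmonic mean.
Total thickness L = 6.53 + 5.87 + 9.80 = 22.20 m.
Σ(b_i/K_i) = 6.53/0.129 + 5.87/178 + 9.80/0.0327 = 350.3 d.
K_eq = L / Σ(b_i/K_i) = 22.20 / 350.3 = 0.06337 m/day.
Q = K_eq · A · (Δh/L) = 0.06337 × 1610 × (8.89/22.20) = 40.85 m³/day.

40.9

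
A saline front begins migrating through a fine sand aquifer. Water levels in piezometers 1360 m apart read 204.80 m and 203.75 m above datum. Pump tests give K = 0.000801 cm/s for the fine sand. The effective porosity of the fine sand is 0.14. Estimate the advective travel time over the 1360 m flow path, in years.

Convert K: 0.000801 cm/s × 864 = 0.6921 m/day.
Hydraulic gradient i = (204.80 − 203.75) / 1360 = 1.05 / 1360 = 0.0007721.
Darcy flux q = K · i = 0.6921 × 0.0007721 = 0.0005343 m/day.
Seepage velocity v = q / n_e = 0.0005343 / 0.14 = 0.003817 m/day.
Travel time t = L / v = 1360 / 0.003817 = 3.563e+05 days = 975.6 years.

976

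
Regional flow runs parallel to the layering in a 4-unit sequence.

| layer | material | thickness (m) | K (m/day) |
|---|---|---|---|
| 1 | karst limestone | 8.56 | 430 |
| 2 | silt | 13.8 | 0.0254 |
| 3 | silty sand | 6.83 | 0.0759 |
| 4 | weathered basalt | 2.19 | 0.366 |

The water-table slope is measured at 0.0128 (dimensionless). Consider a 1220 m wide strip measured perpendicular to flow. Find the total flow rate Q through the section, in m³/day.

Flow is parallel to layering, so each bed carries its own Darcy discharge and the transmissivities add.
Σ(K_i·b_i) = 430×8.56 + 0.0254×13.8 + 0.0759×6.83 + 0.366×2.19 = 3682 m²/day.
Hydraulic gradient i = 0.0128.
Q = Σ(K_i·b_i) · W · i = 3682 × 1220 × 0.01280 = 57505 m³/day.

57500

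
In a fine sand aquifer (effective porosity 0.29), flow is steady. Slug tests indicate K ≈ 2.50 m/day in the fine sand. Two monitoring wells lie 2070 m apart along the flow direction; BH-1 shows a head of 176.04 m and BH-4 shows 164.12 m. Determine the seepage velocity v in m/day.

0.0496

Hydraulic gradient i = (176.04 − 164.12) / 2070 = 11.92 / 2070 = 0.005758.
Darcy flux q = K · i = 2.500 × 0.005758 = 0.01440 m/day.
Seepage velocity v = q / n_e = 0.01440 / 0.29 = 0.04964 m/day.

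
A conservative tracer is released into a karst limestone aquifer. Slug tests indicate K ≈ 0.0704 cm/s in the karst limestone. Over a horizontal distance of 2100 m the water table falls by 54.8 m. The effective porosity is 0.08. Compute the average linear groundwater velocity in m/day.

Convert K: 0.0704 cm/s × 864 = 60.83 m/day.
Hydraulic gradient i = Δh / L = 54.8 / 2100 = 0.02610.
Darcy flux q = K · i = 60.83 × 0.02610 = 1.587 m/day.
Seepage velocity v = q / n_e = 1.587 / 0.08 = 19.84 m/day.

19.8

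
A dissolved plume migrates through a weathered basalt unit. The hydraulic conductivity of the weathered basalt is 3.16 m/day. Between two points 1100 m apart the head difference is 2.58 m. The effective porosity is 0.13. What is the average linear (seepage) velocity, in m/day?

0.0570

Hydraulic gradient i = Δh / L = 2.58 / 1100 = 0.002345.
Darcy flux q = K · i = 3.160 × 0.002345 = 0.007412 m/day.
Seepage velocity v = q / n_e = 0.007412 / 0.13 = 0.05701 m/day.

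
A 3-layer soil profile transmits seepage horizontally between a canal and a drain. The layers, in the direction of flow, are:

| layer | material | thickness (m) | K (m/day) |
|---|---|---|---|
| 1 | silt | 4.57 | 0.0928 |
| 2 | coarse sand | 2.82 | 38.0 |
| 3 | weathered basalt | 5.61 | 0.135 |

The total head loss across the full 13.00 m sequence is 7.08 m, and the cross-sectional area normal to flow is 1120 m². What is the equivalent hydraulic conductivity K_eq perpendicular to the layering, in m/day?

Flow is perpendicular to layering, so the layers act in series and the equivalent K is the thickness-weighted harmonic mean.
Total thickness L = 4.57 + 2.82 + 5.61 = 13.00 m.
Σ(b_i/K_i) = 4.57/0.0928 + 2.82/38.0 + 5.61/0.135 = 90.88 d.
K_eq = L / Σ(b_i/K_i) = 13.00 / 90.88 = 0.1431 m/day.

0.143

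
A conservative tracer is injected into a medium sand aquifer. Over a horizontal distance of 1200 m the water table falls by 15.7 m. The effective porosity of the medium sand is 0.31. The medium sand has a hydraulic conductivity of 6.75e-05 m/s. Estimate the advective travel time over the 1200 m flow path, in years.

13.3

Convert K: 6.75e-05 m/s × 86400 = 5.832 m/day.
Hydraulic gradient i = Δh / L = 15.7 / 1200 = 0.01308.
Darcy flux q = K · i = 5.832 × 0.01308 = 0.07630 m/day.
Seepage velocity v = q / n_e = 0.07630 / 0.31 = 0.2461 m/day.
Travel time t = L / v = 1200 / 0.2461 = 4875 days = 13.35 years.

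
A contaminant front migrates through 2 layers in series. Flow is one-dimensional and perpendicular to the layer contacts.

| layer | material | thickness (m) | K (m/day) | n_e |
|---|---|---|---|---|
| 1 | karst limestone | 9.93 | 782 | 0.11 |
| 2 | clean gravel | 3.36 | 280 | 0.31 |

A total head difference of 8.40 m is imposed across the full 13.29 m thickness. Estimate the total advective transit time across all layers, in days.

With flow normal to the layers, continuity requires the same specific discharge q through every layer.
Σ(b_i/K_i) = 9.93/782 + 3.36/280 = 0.02470 d.
q = Δh / Σ(b_i/K_i) = 8.40 / 0.02470 = 340.1 m/day.
In each layer the seepage velocity is v_i = q/n_i, so the layer transit time is t_i = b_i·n_i / q:
  layer 1 (karst limestone): t_1 = 9.93 × 0.11 / 340.1 = 0.003212 d
  layer 2 (clean gravel): t_2 = 3.36 × 0.31 / 340.1 = 0.003063 d
Total t = Σ t_i = 0.006274 days.

0.00627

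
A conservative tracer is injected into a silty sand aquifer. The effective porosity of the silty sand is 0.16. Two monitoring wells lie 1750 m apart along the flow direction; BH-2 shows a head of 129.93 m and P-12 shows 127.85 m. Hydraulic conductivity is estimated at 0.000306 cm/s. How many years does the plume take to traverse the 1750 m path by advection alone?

Convert K: 0.000306 cm/s × 864 = 0.2644 m/day.
Hydraulic gradient i = (129.93 − 127.85) / 1750 = 2.08 / 1750 = 0.001189.
Darcy flux q = K · i = 0.2644 × 0.001189 = 0.0003142 m/day.
Seepage velocity v = q / n_e = 0.0003142 / 0.16 = 0.001964 m/day.
Travel time t = L / v = 1750 / 0.001964 = 8.910e+05 days = 2440 years.

2440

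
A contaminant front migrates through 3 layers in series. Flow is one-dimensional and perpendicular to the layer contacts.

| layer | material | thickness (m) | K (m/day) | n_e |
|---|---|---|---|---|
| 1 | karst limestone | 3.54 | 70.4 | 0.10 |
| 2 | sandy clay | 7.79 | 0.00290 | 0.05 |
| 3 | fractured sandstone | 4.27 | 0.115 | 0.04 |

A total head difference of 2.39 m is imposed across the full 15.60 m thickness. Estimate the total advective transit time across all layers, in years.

With flow normal to the layers, continuity requires the same specific discharge q through every layer.
Σ(b_i/K_i) = 3.54/70.4 + 7.79/0.00290 + 4.27/0.115 = 2723 d.
q = Δh / Σ(b_i/K_i) = 2.39 / 2723 = 0.0008776 m/day.
In each layer the seepage velocity is v_i = q/n_i, so the layer transit time is t_i = b_i·n_i / q:
  layer 1 (karst limestone): t_1 = 3.54 × 0.10 / 0.0008776 = 403.4 d
  layer 2 (sandy clay): t_2 = 7.79 × 0.05 / 0.0008776 = 443.8 d
  layer 3 (fractured sandstone): t_3 = 4.27 × 0.04 / 0.0008776 = 194.6 d
Total t = Σ t_i = 1042 days = 2.852 years.

2.85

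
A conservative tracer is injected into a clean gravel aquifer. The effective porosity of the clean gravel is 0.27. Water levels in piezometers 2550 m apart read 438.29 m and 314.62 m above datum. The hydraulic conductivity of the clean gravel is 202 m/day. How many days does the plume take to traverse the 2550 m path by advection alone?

70.3

Hydraulic gradient i = (438.29 − 314.62) / 2550 = 123.67 / 2550 = 0.04850.
Darcy flux q = K · i = 202.0 × 0.04850 = 9.797 m/day.
Seepage velocity v = q / n_e = 9.797 / 0.27 = 36.28 m/day.
Travel time t = L / v = 2550 / 36.28 = 70.28 days.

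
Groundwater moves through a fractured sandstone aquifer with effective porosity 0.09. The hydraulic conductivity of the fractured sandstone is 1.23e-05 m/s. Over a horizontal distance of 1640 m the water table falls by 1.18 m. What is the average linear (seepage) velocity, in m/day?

0.00850

Convert K: 1.23e-05 m/s × 86400 = 1.063 m/day.
Hydraulic gradient i = Δh / L = 1.18 / 1640 = 0.0007195.
Darcy flux q = K · i = 1.063 × 0.0007195 = 0.0007646 m/day.
Seepage velocity v = q / n_e = 0.0007646 / 0.09 = 0.008496 m/day.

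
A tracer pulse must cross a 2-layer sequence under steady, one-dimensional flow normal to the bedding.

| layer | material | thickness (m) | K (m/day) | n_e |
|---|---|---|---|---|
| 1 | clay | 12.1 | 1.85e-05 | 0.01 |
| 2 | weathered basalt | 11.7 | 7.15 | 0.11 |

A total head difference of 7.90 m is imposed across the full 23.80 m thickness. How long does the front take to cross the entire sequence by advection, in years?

With flow normal to the layers, continuity requires the same specific discharge q through every layer.
Σ(b_i/K_i) = 12.1/1.85e-05 + 11.7/7.15 = 6.541e+05 d.
q = Δh / Σ(b_i/K_i) = 7.90 / 6.541e+05 = 1.208e-05 m/day.
In each layer the seepage velocity is v_i = q/n_i, so the layer transit time is t_i = b_i·n_i / q:
  layer 1 (clay): t_1 = 12.1 × 0.01 / 1.208e-05 = 10018 d
  layer 2 (weathered basalt): t_2 = 11.7 × 0.11 / 1.208e-05 = 1.066e+05 d
Total t = Σ t_i = 1.166e+05 days = 319.2 years.

319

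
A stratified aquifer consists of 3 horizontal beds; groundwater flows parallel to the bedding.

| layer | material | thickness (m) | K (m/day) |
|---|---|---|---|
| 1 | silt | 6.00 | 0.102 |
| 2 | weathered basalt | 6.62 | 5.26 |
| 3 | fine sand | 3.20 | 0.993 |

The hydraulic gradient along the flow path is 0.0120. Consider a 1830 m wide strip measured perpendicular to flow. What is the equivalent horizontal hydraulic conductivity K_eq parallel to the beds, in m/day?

Flow is parallel to layering, so each bed carries its own Darcy discharge and the transmissivities add.
Σ(K_i·b_i) = 0.102×6.00 + 5.26×6.62 + 0.993×3.20 = 38.61 m²/day.
Total thickness b = 15.82 m, so K_eq = Σ(K_i·b_i)/b = 2.441 m/day.

2.44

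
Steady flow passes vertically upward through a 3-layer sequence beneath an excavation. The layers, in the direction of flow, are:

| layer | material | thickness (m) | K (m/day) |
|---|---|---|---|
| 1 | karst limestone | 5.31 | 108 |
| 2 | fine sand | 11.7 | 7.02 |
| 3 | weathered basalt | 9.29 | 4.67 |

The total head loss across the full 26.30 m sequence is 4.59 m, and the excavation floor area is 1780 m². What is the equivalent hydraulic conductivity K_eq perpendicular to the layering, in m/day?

7.10

Flow is perpendicular to layering, so the layers act in series and the equivalent K is the thickness-weighted harmonic mean.
Total thickness L = 5.31 + 11.7 + 9.29 = 26.30 m.
Σ(b_i/K_i) = 5.31/108 + 11.7/7.02 + 9.29/4.67 = 3.705 d.
K_eq = L / Σ(b_i/K_i) = 26.30 / 3.705 = 7.098 m/day.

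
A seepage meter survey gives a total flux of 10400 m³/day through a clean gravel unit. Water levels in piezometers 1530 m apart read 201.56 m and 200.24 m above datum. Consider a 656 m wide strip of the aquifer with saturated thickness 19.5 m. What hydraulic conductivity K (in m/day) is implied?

942

Cross-sectional area A = 656 × 19.5 = 12792 m².
Hydraulic gradient i = (201.56 − 200.24) / 1530 = 1.32 / 1530 = 0.0008627.
From Q = K·A·i, K = Q / (A·i) = 10400 / (12792 × 0.0008627) = 942.4 m/day.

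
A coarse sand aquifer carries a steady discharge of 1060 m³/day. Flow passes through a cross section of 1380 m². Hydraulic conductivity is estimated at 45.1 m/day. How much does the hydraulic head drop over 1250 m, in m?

From Q = K·A·i, i = Q / (K·A) = 1060 / (45.10 × 1380) = 0.01703.
Head loss Δh = i · L = 0.01703 × 1250 = 21.29 m.

21.3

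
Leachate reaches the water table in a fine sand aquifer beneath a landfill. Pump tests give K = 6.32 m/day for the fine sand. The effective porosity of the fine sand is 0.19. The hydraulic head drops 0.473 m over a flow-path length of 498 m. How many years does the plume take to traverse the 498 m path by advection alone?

Hydraulic gradient i = Δh / L = 0.473 / 498 = 0.0009498.
Darcy flux q = K · i = 6.320 × 0.0009498 = 0.006003 m/day.
Seepage velocity v = q / n_e = 0.006003 / 0.19 = 0.03159 m/day.
Travel time t = L / v = 498 / 0.03159 = 15763 days = 43.16 years.

43.2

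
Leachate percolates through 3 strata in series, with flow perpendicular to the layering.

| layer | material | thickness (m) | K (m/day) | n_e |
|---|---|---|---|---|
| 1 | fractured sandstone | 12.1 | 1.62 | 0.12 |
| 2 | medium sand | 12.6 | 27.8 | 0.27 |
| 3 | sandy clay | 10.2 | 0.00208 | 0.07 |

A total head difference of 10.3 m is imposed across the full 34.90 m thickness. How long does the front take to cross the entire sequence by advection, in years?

7.27

With flow normal to the layers, continuity requires the same specific discharge q through every layer.
Σ(b_i/K_i) = 12.1/1.62 + 12.6/27.8 + 10.2/0.00208 = 4912 d.
q = Δh / Σ(b_i/K_i) = 10.3 / 4912 = 0.002097 m/day.
In each layer the seepage velocity is v_i = q/n_i, so the layer transit time is t_i = b_i·n_i / q:
  layer 1 (fractured sandstone): t_1 = 12.1 × 0.12 / 0.002097 = 692.4 d
  layer 2 (medium sand): t_2 = 12.6 × 0.27 / 0.002097 = 1622 d
  layer 3 (sandy clay): t_3 = 10.2 × 0.07 / 0.002097 = 340.5 d
Total t = Σ t_i = 2655 days = 7.270 years.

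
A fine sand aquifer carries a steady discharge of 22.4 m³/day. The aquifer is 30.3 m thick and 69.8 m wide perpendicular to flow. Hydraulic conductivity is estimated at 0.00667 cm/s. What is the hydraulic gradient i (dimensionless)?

Convert K: 0.00667 cm/s × 864 = 5.763 m/day.
Cross-sectional area A = 69.8 × 30.3 = 2115 m².
From Q = K·A·i, i = Q / (K·A) = 22.4 / (5.763 × 2115) = 0.001838.

0.00184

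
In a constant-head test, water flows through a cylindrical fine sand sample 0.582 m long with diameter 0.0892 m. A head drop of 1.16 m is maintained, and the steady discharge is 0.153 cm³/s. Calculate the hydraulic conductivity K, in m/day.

1.06

Cross-sectional area A = π·(d/2)² = π × (0.0892/2)² = 0.006249 m².
Convert discharge: 0.153 cm³/s = 1.530e-07 m³/s.
Darcy's law rearranged: K = Q·L / (A·Δh) = 1.530e-07 × 0.582 / (0.006249 × 1.16) = 1.228e-05 m/s = 1.061 m/day.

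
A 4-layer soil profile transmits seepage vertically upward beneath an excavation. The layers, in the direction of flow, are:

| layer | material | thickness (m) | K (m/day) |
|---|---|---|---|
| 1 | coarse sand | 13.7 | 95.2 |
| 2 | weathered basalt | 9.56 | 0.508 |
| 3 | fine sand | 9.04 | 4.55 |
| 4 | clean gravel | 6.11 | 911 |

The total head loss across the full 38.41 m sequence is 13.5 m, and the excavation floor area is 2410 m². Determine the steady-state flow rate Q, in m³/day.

1550

Flow is perpendicular to layering, so the layers act in series and the equivalent K is the thickness-weighted harmonic mean.
Total thickness L = 13.7 + 9.56 + 9.04 + 6.11 = 38.41 m.
Σ(b_i/K_i) = 13.7/95.2 + 9.56/0.508 + 9.04/4.55 + 6.11/911 = 20.96 d.
K_eq = L / Σ(b_i/K_i) = 38.41 / 20.96 = 1.833 m/day.
Q = K_eq · A · (Δh/L) = 1.833 × 2410 × (13.5/38.41) = 1553 m³/day.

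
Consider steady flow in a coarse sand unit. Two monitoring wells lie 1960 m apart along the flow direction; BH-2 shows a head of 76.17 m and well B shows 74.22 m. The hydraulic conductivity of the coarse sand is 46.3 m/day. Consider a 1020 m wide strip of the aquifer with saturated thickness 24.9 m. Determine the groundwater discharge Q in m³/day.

Cross-sectional area A = 1020 × 24.9 = 25398 m².
Hydraulic gradient i = (76.17 − 74.22) / 1960 = 1.95 / 1960 = 0.0009949.
Darcy's law: Q = K · A · i = 46.30 × 25398 × 0.0009949 = 1170 m³/day.

1170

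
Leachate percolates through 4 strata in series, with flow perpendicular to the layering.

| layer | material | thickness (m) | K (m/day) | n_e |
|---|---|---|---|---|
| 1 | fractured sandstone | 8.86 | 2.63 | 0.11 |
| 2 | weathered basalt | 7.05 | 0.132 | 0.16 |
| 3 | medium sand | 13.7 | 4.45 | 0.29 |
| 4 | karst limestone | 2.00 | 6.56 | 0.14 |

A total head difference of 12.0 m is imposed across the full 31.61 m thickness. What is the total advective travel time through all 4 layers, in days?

With flow normal to the layers, continuity requires the same specific discharge q through every layer.
Σ(b_i/K_i) = 8.86/2.63 + 7.05/0.132 + 13.7/4.45 + 2.00/6.56 = 60.16 d.
q = Δh / Σ(b_i/K_i) = 12.0 / 60.16 = 0.1995 m/day.
In each layer the seepage velocity is v_i = q/n_i, so the layer transit time is t_i = b_i·n_i / q:
  layer 1 (fractured sandstone): t_1 = 8.86 × 0.11 / 0.1995 = 4.886 d
  layer 2 (weathered basalt): t_2 = 7.05 × 0.16 / 0.1995 = 5.655 d
  layer 3 (medium sand): t_3 = 13.7 × 0.29 / 0.1995 = 19.92 d
  layer 4 (karst limestone): t_4 = 2.00 × 0.14 / 0.1995 = 1.404 d
Total t = Σ t_i = 31.86 days.

31.9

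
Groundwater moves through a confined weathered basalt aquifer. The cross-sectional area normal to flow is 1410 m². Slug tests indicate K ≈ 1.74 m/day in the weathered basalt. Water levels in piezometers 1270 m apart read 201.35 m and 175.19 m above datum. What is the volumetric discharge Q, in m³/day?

Hydraulic gradient i = (201.35 − 175.19) / 1270 = 26.16 / 1270 = 0.02060.
Darcy's law: Q = K · A · i = 1.740 × 1410 × 0.02060 = 50.54 m³/day.

50.5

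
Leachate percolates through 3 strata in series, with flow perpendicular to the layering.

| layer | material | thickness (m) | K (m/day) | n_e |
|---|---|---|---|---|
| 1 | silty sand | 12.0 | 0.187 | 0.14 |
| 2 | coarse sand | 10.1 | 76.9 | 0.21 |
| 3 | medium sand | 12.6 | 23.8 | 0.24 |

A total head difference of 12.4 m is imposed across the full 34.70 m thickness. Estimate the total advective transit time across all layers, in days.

With flow normal to the layers, continuity requires the same specific discharge q through every layer.
Σ(b_i/K_i) = 12.0/0.187 + 10.1/76.9 + 12.6/23.8 = 64.83 d.
q = Δh / Σ(b_i/K_i) = 12.4 / 64.83 = 0.1913 m/day.
In each layer the seepage velocity is v_i = q/n_i, so the layer transit time is t_i = b_i·n_i / q:
  layer 1 (silty sand): t_1 = 12.0 × 0.14 / 0.1913 = 8.784 d
  layer 2 (coarse sand): t_2 = 10.1 × 0.21 / 0.1913 = 11.09 d
  layer 3 (medium sand): t_3 = 12.6 × 0.24 / 0.1913 = 15.81 d
Total t = Σ t_i = 35.68 days.

35.7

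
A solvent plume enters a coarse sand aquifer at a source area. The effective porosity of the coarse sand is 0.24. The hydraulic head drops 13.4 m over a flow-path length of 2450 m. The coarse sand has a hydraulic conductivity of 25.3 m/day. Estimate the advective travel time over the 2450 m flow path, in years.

11.6

Hydraulic gradient i = Δh / L = 13.4 / 2450 = 0.005469.
Darcy flux q = K · i = 25.30 × 0.005469 = 0.1384 m/day.
Seepage velocity v = q / n_e = 0.1384 / 0.24 = 0.5766 m/day.
Travel time t = L / v = 2450 / 0.5766 = 4249 days = 11.63 years.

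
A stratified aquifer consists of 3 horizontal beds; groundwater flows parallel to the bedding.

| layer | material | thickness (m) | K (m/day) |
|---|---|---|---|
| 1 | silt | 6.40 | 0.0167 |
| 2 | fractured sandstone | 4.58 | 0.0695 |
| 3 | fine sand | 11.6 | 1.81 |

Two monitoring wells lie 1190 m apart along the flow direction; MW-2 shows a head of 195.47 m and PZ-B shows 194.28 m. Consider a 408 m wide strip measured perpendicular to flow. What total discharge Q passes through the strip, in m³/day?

8.74

Flow is parallel to layering, so each bed carries its own Darcy discharge and the transmissivities add.
Σ(K_i·b_i) = 0.0167×6.40 + 0.0695×4.58 + 1.81×11.6 = 21.42 m²/day.
Hydraulic gradient i = (195.47 − 194.28) / 1190 = 1.19 / 1190 = 0.001000.
Q = Σ(K_i·b_i) · W · i = 21.42 × 408 × 0.001000 = 8.740 m³/day.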